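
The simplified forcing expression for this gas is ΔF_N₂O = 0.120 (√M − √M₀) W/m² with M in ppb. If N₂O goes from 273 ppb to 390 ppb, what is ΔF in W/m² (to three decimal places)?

ΔF = 0.387 W/m²

N₂O: 0.120 × (√390 − √273) = 0.120 × (19.7484 − 16.5227) = 0.120 × 3.2257 = 0.3871 W/m².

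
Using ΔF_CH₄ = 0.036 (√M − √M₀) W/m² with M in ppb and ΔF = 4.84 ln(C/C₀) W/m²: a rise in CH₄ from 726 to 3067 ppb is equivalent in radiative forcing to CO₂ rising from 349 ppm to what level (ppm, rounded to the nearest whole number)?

C ≈ 431 ppm

CH₄ forcing: 0.036 × (√3067 − √726) = 0.036 × (55.3805 − 26.9444) = 0.036 × 28.4361 = 1.02370 W/m².
Set 4.84 ln(C/349) = 1.02370: ln(C/349) = 1.02370/4.84 = 0.21151, so C = 349 × e^0.21151 = 349 × 1.23554 = 431.20 ppm.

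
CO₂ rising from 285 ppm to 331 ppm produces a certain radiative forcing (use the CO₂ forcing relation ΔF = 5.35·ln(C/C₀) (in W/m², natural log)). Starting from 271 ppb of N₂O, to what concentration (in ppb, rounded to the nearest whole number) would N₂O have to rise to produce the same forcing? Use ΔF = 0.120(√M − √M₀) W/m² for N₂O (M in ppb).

M ≈ 535 ppb

CO₂ forcing: 5.35 × ln(331/285) = 5.35 × 0.149629 = 0.80052 W/m².
Set 0.120(√M − √271) = 0.80052: √M = 0.80052/0.120 + √271 = 6.6710 + 16.4621 = 23.1331.
M = (23.1331)² = 535.14 ppb.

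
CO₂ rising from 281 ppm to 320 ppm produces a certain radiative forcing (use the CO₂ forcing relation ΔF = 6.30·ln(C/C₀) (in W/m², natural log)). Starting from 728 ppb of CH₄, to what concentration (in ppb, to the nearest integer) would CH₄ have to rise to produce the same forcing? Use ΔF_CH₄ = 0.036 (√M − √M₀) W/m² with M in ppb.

M ≈ 2473 ppb

CO₂ forcing: 6.30 × ln(320/281) = 6.30 × 0.129966 = 0.81879 W/m².
Set 0.036(√M − √728) = 0.81879: √M = 0.81879/0.036 + √728 = 22.7442 + 26.9815 = 49.7257.
M = (49.7257)² = 2472.65 ppb.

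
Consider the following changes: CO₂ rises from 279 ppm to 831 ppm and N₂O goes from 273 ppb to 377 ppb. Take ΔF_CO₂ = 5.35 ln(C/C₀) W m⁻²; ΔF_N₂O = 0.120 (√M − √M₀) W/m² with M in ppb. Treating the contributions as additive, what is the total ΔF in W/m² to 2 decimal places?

ΔF = 6.19 W/m²

CO₂: 5.35 × ln(831/279) = 5.35 × ln(2.97849) = 5.35 × 1.09142 = 5.8391 W/m².
N₂O: 0.120 × (√377 − √273) = 0.120 × (19.4165 − 16.5227) = 0.120 × 2.8938 = 0.3473 W/m².
Total ΔF = 5.8391 + 0.3473 = 6.1864 W/m².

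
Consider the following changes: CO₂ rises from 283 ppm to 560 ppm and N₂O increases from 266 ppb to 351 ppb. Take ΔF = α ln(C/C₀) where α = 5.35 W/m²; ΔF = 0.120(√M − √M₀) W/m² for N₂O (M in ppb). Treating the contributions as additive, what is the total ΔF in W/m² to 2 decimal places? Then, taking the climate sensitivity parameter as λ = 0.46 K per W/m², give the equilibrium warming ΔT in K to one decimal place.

ΔF = 3.94 W/m²; ΔT = 1.8 K

CO₂: 5.35 × ln(560/283) = 5.35 × ln(1.97880) = 5.35 × 0.68249 = 3.6513 W/m².
N₂O: 0.120 × (√351 − √266) = 0.120 × (18.7350 − 16.3095) = 0.120 × 2.4255 = 0.2911 W/m².
Total ΔF = 3.6513 + 0.2911 = 3.9424 W/m².
ΔT = λ ΔF = 0.46 × 3.94 = 1.8124 K.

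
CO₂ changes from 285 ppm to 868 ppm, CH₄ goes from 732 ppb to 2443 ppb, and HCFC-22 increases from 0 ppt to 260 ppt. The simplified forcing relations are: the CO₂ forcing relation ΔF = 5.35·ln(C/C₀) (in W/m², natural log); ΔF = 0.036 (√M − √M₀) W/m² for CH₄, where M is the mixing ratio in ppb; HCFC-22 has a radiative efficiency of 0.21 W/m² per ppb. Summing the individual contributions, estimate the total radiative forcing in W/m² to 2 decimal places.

ΔF = 6.82 W/m²

CO₂: 5.35 × ln(868/285) = 5.35 × ln(3.04561) = 5.35 × 1.11370 = 5.9583 W/m².
CH₄: 0.036 × (√2443 − √732) = 0.036 × (49.4267 − 27.0555) = 0.036 × 22.3712 = 0.8054 W/m².
HCFC-22: Δ = 260 − 0 = 260 ppt = 0.260 ppb; ΔF = 0.21 × 0.260 = 0.0546 W/m².
Total ΔF = 5.9583 + 0.8054 + 0.0546 = 6.8183 W/m².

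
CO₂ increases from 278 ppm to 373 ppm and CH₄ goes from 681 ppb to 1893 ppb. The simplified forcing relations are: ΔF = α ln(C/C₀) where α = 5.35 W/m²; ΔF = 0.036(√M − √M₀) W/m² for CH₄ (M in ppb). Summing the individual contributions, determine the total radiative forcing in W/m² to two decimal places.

CO₂: 5.35 × ln(373/278) = 5.35 × ln(1.34173) = 5.35 × 0.29396 = 1.5727 W/m².
CH₄: 0.036 × (√1893 − √681) = 0.036 × (43.5086 − 26.0960) = 0.036 × 17.4126 = 0.6269 W/m².
Total ΔF = 1.5727 + 0.6269 = 2.1996 W/m².

ΔF = 2.20 W/m²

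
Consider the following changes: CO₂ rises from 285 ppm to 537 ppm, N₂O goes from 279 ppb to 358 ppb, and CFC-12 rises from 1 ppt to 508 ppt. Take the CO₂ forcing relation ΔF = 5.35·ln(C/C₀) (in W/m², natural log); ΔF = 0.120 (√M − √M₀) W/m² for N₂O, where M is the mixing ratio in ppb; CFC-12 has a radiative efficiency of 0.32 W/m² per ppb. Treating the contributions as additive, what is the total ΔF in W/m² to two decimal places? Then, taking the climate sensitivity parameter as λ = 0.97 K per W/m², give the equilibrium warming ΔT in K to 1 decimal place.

CO₂: 5.35 × ln(537/285) = 5.35 × ln(1.88421) = 5.35 × 0.63351 = 3.3893 W/m².
N₂O: 0.120 × (√358 − √279) = 0.120 × (18.9209 − 16.7033) = 0.120 × 2.2176 = 0.2661 W/m².
CFC-12: Δ = 508 − 1 = 507 ppt = 0.507 ppb; ΔF = 0.32 × 0.507 = 0.1622 W/m².
Total ΔF = 3.3893 + 0.2661 + 0.1622 = 3.8176 W/m².
ΔT = λ ΔF = 0.97 × 3.82 = 3.7054 K.

ΔF = 3.82 W/m²; ΔT = 3.7 K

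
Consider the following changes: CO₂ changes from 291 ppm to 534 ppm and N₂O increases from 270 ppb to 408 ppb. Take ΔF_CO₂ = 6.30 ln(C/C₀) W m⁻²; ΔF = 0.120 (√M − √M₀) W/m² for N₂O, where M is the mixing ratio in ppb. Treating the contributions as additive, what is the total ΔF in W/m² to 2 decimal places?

CO₂: 6.30 × ln(534/291) = 6.30 × ln(1.83505) = 6.30 × 0.60707 = 3.8245 W/m².
N₂O: 0.120 × (√408 − √270) = 0.120 × (20.1990 − 16.4317) = 0.120 × 3.7673 = 0.4521 W/m².
Total ΔF = 3.8245 + 0.4521 = 4.2766 W/m².

ΔF = 4.28 W/m²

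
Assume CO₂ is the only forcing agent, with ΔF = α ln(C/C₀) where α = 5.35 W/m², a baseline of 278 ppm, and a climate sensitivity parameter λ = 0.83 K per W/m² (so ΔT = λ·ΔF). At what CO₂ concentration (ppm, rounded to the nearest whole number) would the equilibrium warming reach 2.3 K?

Required forcing: ΔF = ΔT/λ = 2.3/0.83 = 2.7711 W/m².
Then ln(C/278) = ΔF/5.35 = 2.7711/5.35 = 0.51796.
So C = 278 × e^0.51796 = 278 × 1.67860 = 466.65 ppm.

C ≈ 467 ppm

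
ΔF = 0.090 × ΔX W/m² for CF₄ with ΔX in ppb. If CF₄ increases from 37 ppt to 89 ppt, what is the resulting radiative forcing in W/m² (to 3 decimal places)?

ΔF = 0.005 W/m²

CF₄: Δ = 89 − 37 = 52 ppt = 0.052 ppb; ΔF = 0.090 × 0.052 = 0.0047 W/m².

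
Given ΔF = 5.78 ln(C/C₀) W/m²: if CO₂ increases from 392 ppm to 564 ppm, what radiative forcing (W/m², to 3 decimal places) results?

ΔF = 2.103 W/m²

CO₂: 5.78 × ln(564/392) = 5.78 × ln(1.43878) = 5.78 × 0.36380 = 2.1028 W/m².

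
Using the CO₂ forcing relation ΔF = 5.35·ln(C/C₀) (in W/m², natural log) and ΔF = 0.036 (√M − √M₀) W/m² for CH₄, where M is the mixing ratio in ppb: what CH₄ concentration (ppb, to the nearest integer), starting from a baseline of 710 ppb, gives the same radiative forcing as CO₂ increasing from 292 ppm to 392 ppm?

M ≈ 4958 ppb

CO₂ forcing: 5.35 × ln(392/292) = 5.35 × 0.294508 = 1.57562 W/m².
Set 0.036(√M − √710) = 1.57562: √M = 1.57562/0.036 + √710 = 43.7672 + 26.6458 = 70.4130.
M = (70.4130)² = 4957.99 ppb.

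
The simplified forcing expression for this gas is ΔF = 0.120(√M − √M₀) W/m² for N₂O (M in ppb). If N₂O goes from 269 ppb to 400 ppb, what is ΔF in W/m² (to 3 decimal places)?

N₂O: 0.120 × (√400 − √269) = 0.120 × (20.0000 − 16.4012) = 0.120 × 3.5988 = 0.4319 W/m².

ΔF = 0.432 W/m²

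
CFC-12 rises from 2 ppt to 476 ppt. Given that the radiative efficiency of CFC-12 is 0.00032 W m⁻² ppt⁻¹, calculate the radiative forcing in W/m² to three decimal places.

CFC-12: ΔF = 0.00032 × (476 − 2) = 0.00032 × 474 = 0.1517 W/m².

ΔF = 0.152 W/m²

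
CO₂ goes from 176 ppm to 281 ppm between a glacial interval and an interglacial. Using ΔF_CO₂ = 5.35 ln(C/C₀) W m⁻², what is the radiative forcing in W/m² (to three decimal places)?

ΔF = 2.503 W/m²

CO₂: 5.35 × ln(281/176) = 5.35 × ln(1.59659) = 5.35 × 0.46787 = 2.5031 W/m².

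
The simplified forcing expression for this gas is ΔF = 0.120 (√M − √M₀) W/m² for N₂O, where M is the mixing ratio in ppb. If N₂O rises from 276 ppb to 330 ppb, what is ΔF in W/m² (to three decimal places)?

N₂O: 0.120 × (√330 − √276) = 0.120 × (18.1659 − 16.6132) = 0.120 × 1.5527 = 0.1863 W/m².

ΔF = 0.186 W/m²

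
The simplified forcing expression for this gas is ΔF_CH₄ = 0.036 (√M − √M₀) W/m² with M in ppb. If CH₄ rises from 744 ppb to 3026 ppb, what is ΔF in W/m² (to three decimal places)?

ΔF = 0.998 W/m²

CH₄: 0.036 × (√3026 − √744) = 0.036 × (55.0091 − 27.2764) = 0.036 × 27.7327 = 0.9984 W/m².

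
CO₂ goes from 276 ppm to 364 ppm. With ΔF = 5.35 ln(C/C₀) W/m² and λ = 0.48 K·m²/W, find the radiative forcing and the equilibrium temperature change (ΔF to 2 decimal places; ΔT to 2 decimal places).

ΔF = 1.48 W/m²; ΔT = 0.71 K

CO₂: 5.35 × ln(364/276) = 5.35 × ln(1.31884) = 5.35 × 0.27675 = 1.4806 W/m².
ΔT = λ ΔF = 0.48 × 1.48 = 0.7104 K.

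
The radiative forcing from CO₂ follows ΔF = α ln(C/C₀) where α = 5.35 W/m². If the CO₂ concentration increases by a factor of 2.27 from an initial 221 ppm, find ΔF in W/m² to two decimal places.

ΔF = 5.35 × ln(2.27) = 5.35 × 0.81978 = 4.3858 W/m².

ΔF = 4.39 W/m²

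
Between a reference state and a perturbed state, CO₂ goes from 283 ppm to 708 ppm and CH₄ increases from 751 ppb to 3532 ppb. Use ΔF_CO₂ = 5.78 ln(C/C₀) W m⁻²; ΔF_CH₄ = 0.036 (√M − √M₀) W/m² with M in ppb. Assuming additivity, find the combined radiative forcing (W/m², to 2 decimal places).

ΔF = 6.45 W/m²

CO₂: 5.78 × ln(708/283) = 5.78 × ln(2.50177) = 5.78 × 0.91700 = 5.3003 W/m².
CH₄: 0.036 × (√3532 − √751) = 0.036 × (59.4306 − 27.4044) = 0.036 × 32.0262 = 1.1529 W/m².
Total ΔF = 5.3003 + 1.1529 = 6.4532 W/m².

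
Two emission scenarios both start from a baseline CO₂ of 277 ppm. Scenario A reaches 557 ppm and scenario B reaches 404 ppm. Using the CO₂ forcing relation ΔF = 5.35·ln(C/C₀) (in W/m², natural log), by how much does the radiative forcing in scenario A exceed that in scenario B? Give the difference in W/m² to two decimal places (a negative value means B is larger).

ΔF_A − ΔF_B = 1.72 W/m²

ΔF_A = 5.35 ln(557/277) = 5.35 × 0.69855 = 3.7372 W/m².
ΔF_B = 5.35 ln(404/277) = 5.35 × 0.37740 = 2.0191 W/m².
Difference: 3.7372 − 2.0191 = 1.7181 W/m².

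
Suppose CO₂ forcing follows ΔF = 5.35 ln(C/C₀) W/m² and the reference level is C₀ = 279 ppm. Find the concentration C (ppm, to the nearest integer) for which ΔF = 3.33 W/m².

Set 5.35 ln(C/279) = 3.33, so ln(C/279) = 3.33/5.35 = 0.62243.
Then C/279 = e^0.62243 = 1.86345, giving C = 279 × 1.86345 = 519.90 ppm.

C ≈ 520 ppm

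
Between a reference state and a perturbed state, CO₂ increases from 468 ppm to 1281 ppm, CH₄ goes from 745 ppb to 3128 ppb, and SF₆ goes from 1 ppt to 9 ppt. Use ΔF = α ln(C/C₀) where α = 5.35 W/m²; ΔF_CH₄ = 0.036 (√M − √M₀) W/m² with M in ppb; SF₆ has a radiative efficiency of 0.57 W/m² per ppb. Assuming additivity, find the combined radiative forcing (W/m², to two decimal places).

CO₂: 5.35 × ln(1281/468) = 5.35 × ln(2.73718) = 5.35 × 1.00693 = 5.3871 W/m².
CH₄: 0.036 × (√3128 − √745) = 0.036 × (55.9285 − 27.2947) = 0.036 × 28.6338 = 1.0308 W/m².
SF₆: Δ = 9 − 1 = 8 ppt = 0.008 ppb; ΔF = 0.57 × 0.008 = 0.0046 W/m².
Total ΔF = 5.3871 + 1.0308 + 0.0046 = 6.4225 W/m².

ΔF = 6.42 W/m²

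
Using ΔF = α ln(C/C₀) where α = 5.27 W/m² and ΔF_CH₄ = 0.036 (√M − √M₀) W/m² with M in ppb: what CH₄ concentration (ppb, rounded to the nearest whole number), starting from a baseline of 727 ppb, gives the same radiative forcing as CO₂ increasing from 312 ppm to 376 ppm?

CO₂ forcing: 5.27 × ln(376/312) = 5.27 × 0.186586 = 0.98331 W/m².
Set 0.036(√M − √727) = 0.98331: √M = 0.98331/0.036 + √727 = 27.3142 + 26.9629 = 54.2771.
M = (54.2771)² = 2946.00 ppb.

M ≈ 2946 ppb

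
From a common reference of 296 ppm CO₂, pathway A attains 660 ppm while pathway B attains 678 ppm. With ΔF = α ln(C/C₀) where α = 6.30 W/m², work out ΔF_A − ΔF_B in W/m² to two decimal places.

ΔF_A − ΔF_B = -0.17 W/m²

ΔF_A = 6.30 ln(660/296) = 6.30 × 0.80188 = 5.0518 W/m².
ΔF_B = 6.30 ln(678/296) = 6.30 × 0.82879 = 5.2214 W/m².
Difference: 5.0518 − 5.2214 = -0.1696 W/m².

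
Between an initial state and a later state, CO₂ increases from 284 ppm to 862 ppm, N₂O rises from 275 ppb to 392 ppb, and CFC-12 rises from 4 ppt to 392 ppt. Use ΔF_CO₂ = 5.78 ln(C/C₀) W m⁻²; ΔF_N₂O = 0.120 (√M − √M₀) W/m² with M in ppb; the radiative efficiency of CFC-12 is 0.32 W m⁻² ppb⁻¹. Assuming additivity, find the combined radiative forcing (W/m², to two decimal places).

ΔF = 6.93 W/m²

CO₂: 5.78 × ln(862/284) = 5.78 × ln(3.03521) = 5.78 × 1.11028 = 6.4174 W/m².
N₂O: 0.120 × (√392 − √275) = 0.120 × (19.7990 − 16.5831) = 0.120 × 3.2159 = 0.3859 W/m².
CFC-12: Δ = 392 − 4 = 388 ppt = 0.388 ppb; ΔF = 0.32 × 0.388 = 0.1242 W/m².
Total ΔF = 6.4174 + 0.3859 + 0.1242 = 6.9275 W/m².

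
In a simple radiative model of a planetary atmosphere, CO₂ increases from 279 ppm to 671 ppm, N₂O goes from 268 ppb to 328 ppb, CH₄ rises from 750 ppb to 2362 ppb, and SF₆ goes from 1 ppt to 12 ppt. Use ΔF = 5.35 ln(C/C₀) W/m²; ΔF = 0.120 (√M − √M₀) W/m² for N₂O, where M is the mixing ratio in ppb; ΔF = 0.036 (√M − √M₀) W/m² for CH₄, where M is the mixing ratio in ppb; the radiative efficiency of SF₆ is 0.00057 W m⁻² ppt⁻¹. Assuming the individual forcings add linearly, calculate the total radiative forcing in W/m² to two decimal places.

ΔF = 5.67 W/m²

CO₂: 5.35 × ln(671/279) = 5.35 × ln(2.40502) = 5.35 × 0.87756 = 4.6949 W/m².
N₂O: 0.120 × (√328 − √268) = 0.120 × (18.1108 − 16.3707) = 0.120 × 1.7401 = 0.2088 W/m².
CH₄: 0.036 × (√2362 − √750) = 0.036 × (48.6004 − 27.3861) = 0.036 × 21.2143 = 0.7637 W/m².
SF₆: ΔF = 0.00057 × (12 − 1) = 0.00057 × 11 = 0.0063 W/m².
Total ΔF = 4.6949 + 0.2088 + 0.7637 + 0.0063 = 5.6737 W/m².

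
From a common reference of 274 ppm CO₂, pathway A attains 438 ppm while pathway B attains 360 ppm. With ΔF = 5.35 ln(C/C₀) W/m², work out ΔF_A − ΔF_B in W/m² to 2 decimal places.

ΔF_A − ΔF_B = 1.05 W/m²

ΔF_A = 5.35 ln(438/274) = 5.35 × 0.46909 = 2.5096 W/m².
ΔF_B = 5.35 ln(360/274) = 5.35 × 0.27298 = 1.4604 W/m².
Difference: 2.5096 − 1.4604 = 1.0492 W/m².
(Equivalently, ΔF_A − ΔF_B = 5.35 ln(438/360) = 5.35 × 0.19611 = 1.0492 W/m².)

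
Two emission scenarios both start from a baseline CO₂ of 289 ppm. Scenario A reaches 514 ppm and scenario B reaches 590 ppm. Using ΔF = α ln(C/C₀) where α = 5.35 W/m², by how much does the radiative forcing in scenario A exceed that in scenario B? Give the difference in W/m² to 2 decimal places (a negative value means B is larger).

ΔF_A − ΔF_B = -0.74 W/m²

ΔF_A = 5.35 ln(514/289) = 5.35 × 0.57580 = 3.0805 W/m².
ΔF_B = 5.35 ln(590/289) = 5.35 × 0.71370 = 3.8183 W/m².
Difference: 3.0805 − 3.8183 = -0.7378 W/m².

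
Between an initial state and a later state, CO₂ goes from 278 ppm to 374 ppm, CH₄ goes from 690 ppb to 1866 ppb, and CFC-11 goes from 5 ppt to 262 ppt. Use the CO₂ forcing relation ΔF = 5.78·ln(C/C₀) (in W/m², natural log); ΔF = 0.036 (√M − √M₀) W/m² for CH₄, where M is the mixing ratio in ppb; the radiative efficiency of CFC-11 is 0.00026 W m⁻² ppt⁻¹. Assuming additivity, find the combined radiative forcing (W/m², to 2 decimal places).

ΔF = 2.39 W/m²

CO₂: 5.78 × ln(374/278) = 5.78 × ln(1.34532) = 5.78 × 0.29663 = 1.7145 W/m².
CH₄: 0.036 × (√1866 − √690) = 0.036 × (43.1972 − 26.2679) = 0.036 × 16.9293 = 0.6095 W/m².
CFC-11: ΔF = 0.00026 × (262 − 5) = 0.00026 × 257 = 0.0668 W/m².
Total ΔF = 1.7145 + 0.6095 + 0.0668 = 2.3908 W/m².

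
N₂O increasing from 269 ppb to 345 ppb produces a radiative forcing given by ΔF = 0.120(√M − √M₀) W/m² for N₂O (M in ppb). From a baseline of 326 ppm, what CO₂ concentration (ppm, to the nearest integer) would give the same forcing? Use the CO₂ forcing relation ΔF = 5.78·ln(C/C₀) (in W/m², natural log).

N₂O forcing: 0.120 × (√345 − √269) = 0.120 × (18.5742 − 16.4012) = 0.120 × 2.1730 = 0.26076 W/m².
Set 5.78 ln(C/326) = 0.26076: ln(C/326) = 0.26076/5.78 = 0.04511, so C = 326 × e^0.04511 = 326 × 1.04614 = 341.04 ppm.

C ≈ 341 ppm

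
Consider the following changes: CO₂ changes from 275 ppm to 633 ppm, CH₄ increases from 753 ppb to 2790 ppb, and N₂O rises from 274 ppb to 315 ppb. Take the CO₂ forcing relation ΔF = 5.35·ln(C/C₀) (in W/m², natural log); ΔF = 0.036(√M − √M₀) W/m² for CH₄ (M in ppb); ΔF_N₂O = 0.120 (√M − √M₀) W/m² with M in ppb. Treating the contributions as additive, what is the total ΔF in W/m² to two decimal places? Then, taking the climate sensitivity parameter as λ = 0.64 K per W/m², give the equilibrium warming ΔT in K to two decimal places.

CO₂: 5.35 × ln(633/275) = 5.35 × ln(2.30182) = 5.35 × 0.83370 = 4.4603 W/m².
CH₄: 0.036 × (√2790 − √753) = 0.036 × (52.8205 − 27.4408) = 0.036 × 25.3797 = 0.9137 W/m².
N₂O: 0.120 × (√315 − √274) = 0.120 × (17.7482 − 16.5529) = 0.120 × 1.1953 = 0.1434 W/m².
Total ΔF = 4.4603 + 0.9137 + 0.1434 = 5.5174 W/m².
ΔT = λ ΔF = 0.64 × 5.52 = 3.5328 K.

ΔF = 5.52 W/m²; ΔT = 3.53 K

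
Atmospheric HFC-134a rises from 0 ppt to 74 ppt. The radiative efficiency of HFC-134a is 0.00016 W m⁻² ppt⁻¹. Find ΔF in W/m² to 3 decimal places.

HFC-134a: ΔF = 0.00016 × (74 − 0) = 0.00016 × 74 = 0.0118 W/m².

ΔF = 0.012 W/m²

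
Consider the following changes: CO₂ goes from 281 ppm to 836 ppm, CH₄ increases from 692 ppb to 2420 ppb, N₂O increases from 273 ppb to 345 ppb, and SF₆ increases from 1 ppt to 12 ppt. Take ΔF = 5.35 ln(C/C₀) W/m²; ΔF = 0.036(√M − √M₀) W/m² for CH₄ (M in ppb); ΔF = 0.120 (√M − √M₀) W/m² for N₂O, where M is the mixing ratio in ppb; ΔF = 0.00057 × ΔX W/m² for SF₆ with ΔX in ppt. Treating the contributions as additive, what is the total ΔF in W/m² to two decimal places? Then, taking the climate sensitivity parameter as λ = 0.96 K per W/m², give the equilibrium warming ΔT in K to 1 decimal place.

CO₂: 5.35 × ln(836/281) = 5.35 × ln(2.97509) = 5.35 × 1.09027 = 5.8329 W/m².
CH₄: 0.036 × (√2420 − √692) = 0.036 × (49.1935 − 26.3059) = 0.036 × 22.8876 = 0.8240 W/m².
N₂O: 0.120 × (√345 − √273) = 0.120 × (18.5742 − 16.5227) = 0.120 × 2.0515 = 0.2462 W/m².
SF₆: ΔF = 0.00057 × (12 − 1) = 0.00057 × 11 = 0.0063 W/m².
Total ΔF = 5.8329 + 0.8240 + 0.2462 + 0.0063 = 6.9094 W/m².
ΔT = λ ΔF = 0.96 × 6.91 = 6.6336 K.

ΔF = 6.91 W/m²; ΔT = 6.6 K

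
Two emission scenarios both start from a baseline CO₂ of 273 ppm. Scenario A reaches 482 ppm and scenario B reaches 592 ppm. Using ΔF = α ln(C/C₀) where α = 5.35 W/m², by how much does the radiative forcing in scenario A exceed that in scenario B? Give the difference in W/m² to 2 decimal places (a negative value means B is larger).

ΔF_A − ΔF_B = -1.10 W/m²

ΔF_A = 5.35 ln(482/273) = 5.35 × 0.56847 = 3.0413 W/m².
ΔF_B = 5.35 ln(592/273) = 5.35 × 0.77403 = 4.1411 W/m².
Difference: 3.0413 − 4.1411 = -1.0998 W/m².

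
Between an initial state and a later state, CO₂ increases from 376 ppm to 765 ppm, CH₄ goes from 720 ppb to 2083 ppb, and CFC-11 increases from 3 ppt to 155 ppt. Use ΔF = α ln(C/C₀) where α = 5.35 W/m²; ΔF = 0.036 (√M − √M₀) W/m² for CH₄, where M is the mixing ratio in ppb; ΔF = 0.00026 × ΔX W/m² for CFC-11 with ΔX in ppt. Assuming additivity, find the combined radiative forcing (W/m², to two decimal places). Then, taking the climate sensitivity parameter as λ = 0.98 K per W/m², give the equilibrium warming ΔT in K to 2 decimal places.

CO₂: 5.35 × ln(765/376) = 5.35 × ln(2.03457) = 5.35 × 0.71028 = 3.8000 W/m².
CH₄: 0.036 × (√2083 − √720) = 0.036 × (45.6399 − 26.8328) = 0.036 × 18.8071 = 0.6771 W/m².
CFC-11: ΔF = 0.00026 × (155 − 3) = 0.00026 × 152 = 0.0395 W/m².
Total ΔF = 3.8000 + 0.6771 + 0.0395 = 4.5166 W/m².
ΔT = λ ΔF = 0.98 × 4.52 = 4.4296 K.

ΔF = 4.52 W/m²; ΔT = 4.43 K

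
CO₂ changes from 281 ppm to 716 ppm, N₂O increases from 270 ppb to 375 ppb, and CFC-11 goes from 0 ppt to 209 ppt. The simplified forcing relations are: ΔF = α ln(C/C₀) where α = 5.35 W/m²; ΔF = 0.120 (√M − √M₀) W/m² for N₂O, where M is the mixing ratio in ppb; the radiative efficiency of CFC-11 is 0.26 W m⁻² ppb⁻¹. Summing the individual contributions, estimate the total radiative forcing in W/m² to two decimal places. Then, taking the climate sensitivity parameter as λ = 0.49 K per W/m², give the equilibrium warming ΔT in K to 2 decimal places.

CO₂: 5.35 × ln(716/281) = 5.35 × ln(2.54804) = 5.35 × 0.93532 = 5.0040 W/m².
N₂O: 0.120 × (√375 − √270) = 0.120 × (19.3649 − 16.4317) = 0.120 × 2.9332 = 0.3520 W/m².
CFC-11: Δ = 209 − 0 = 209 ppt = 0.209 ppb; ΔF = 0.26 × 0.209 = 0.0543 W/m².
Total ΔF = 5.0040 + 0.3520 + 0.0543 = 5.4103 W/m².
ΔT = λ ΔF = 0.49 × 5.41 = 2.6509 K.

ΔF = 5.41 W/m²; ΔT = 2.65 K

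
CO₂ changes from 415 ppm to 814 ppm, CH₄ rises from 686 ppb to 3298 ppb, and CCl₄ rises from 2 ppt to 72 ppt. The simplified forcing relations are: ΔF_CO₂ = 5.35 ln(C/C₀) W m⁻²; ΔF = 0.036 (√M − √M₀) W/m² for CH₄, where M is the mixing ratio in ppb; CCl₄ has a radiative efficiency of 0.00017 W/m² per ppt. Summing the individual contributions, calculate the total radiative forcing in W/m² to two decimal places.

CO₂: 5.35 × ln(814/415) = 5.35 × ln(1.96145) = 5.35 × 0.67368 = 3.6042 W/m².
CH₄: 0.036 × (√3298 − √686) = 0.036 × (57.4282 − 26.1916) = 0.036 × 31.2366 = 1.1245 W/m².
CCl₄: ΔF = 0.00017 × (72 − 2) = 0.00017 × 70 = 0.0119 W/m².
Total ΔF = 3.6042 + 1.1245 + 0.0119 = 4.7406 W/m².

ΔF = 4.74 W/m²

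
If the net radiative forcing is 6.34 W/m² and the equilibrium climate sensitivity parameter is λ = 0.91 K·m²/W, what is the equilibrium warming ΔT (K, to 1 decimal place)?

ΔT = λ ΔF = 0.91 × 6.34 = 5.7694 K.

ΔT = 5.8 K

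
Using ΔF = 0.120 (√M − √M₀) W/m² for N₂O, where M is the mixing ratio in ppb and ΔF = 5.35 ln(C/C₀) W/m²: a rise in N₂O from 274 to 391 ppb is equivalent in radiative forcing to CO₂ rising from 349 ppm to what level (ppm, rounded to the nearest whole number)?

N₂O forcing: 0.120 × (√391 − √274) = 0.120 × (19.7737 − 16.5529) = 0.120 × 3.2208 = 0.38650 W/m².
Set 5.35 ln(C/349) = 0.38650: ln(C/349) = 0.38650/5.35 = 0.07224, so C = 349 × e^0.07224 = 349 × 1.07491 = 375.14 ppm.

C ≈ 375 ppm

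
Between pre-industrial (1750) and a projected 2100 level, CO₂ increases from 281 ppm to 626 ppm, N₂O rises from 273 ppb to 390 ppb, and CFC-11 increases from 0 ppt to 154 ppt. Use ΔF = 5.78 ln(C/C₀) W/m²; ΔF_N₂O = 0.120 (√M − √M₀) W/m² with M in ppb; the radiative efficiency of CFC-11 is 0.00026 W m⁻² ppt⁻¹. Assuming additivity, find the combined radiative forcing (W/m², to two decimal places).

ΔF = 5.06 W/m²

CO₂: 5.78 × ln(626/281) = 5.78 × ln(2.22776) = 5.78 × 0.80100 = 4.6298 W/m².
N₂O: 0.120 × (√390 − √273) = 0.120 × (19.7484 − 16.5227) = 0.120 × 3.2257 = 0.3871 W/m².
CFC-11: ΔF = 0.00026 × (154 − 0) = 0.00026 × 154 = 0.0400 W/m².
Total ΔF = 4.6298 + 0.3871 + 0.0400 = 5.0569 W/m².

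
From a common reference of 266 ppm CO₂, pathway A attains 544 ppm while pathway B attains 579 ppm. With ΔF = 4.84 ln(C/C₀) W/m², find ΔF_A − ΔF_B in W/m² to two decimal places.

ΔF_A = 4.84 ln(544/266) = 4.84 × 0.71545 = 3.4628 W/m².
ΔF_B = 4.84 ln(579/266) = 4.84 × 0.77781 = 3.7646 W/m².
Difference: 3.4628 − 3.7646 = -0.3018 W/m².
(Equivalently, ΔF_A − ΔF_B = 4.84 ln(544/579) = 4.84 × -0.06235 = -0.3018 W/m².)

ΔF_A − ΔF_B = -0.30 W/m²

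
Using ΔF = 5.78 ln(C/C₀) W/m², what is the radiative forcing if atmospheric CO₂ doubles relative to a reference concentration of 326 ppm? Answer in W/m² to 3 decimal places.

ΔF = 4.006 W/m²

Because the forcing depends only on the ratio C/C₀, the initial concentration does not enter.
ΔF = 5.78 × ln(2) = 5.78 × 0.69315 = 4.0064 W/m².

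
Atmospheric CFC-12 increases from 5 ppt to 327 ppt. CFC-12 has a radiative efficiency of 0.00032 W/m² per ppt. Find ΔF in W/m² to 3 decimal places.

ΔF = 0.103 W/m²

CFC-12: ΔF = 0.00032 × (327 − 5) = 0.00032 × 322 = 0.1030 W/m².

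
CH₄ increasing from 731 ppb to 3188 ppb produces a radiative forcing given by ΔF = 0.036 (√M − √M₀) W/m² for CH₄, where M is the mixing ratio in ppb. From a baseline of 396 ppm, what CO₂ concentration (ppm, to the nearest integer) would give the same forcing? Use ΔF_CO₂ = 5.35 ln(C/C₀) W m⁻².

C ≈ 483 ppm

CH₄ forcing: 0.036 × (√3188 − √731) = 0.036 × (56.4624 − 27.0370) = 0.036 × 29.4254 = 1.05931 W/m².
Set 5.35 ln(C/396) = 1.05931: ln(C/396) = 1.05931/5.35 = 0.19800, so C = 396 × e^0.19800 = 396 × 1.21896 = 482.71 ppm.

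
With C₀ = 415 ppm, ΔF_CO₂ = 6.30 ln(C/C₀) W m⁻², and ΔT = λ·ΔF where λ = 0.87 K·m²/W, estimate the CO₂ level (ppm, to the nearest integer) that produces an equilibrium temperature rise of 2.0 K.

C ≈ 598 ppm

Required forcing: ΔF = ΔT/λ = 2.0/0.87 = 2.2989 W/m².
Then ln(C/415) = ΔF/6.30 = 2.2989/6.30 = 0.36490.
So C = 415 × e^0.36490 = 415 × 1.44037 = 597.75 ppm.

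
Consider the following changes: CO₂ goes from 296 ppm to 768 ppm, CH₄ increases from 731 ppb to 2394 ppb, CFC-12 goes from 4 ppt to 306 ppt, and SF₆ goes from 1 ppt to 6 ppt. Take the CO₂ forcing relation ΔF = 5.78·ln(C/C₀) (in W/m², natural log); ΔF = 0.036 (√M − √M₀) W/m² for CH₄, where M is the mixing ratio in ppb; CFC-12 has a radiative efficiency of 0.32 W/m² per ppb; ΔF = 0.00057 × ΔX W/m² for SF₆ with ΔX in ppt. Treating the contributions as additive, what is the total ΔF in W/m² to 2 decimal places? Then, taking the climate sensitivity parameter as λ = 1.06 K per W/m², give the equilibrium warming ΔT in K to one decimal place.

ΔF = 6.40 W/m²; ΔT = 6.8 K

CO₂: 5.78 × ln(768/296) = 5.78 × ln(2.59459) = 5.78 × 0.95343 = 5.5108 W/m².
CH₄: 0.036 × (√2394 − √731) = 0.036 × (48.9285 − 27.0370) = 0.036 × 21.8915 = 0.7881 W/m².
CFC-12: Δ = 306 − 4 = 302 ppt = 0.302 ppb; ΔF = 0.32 × 0.302 = 0.0966 W/m².
SF₆: ΔF = 0.00057 × (6 − 1) = 0.00057 × 5 = 0.0029 W/m².
Total ΔF = 5.5108 + 0.7881 + 0.0966 + 0.0029 = 6.3984 W/m².
ΔT = λ ΔF = 1.06 × 6.40 = 6.7840 K.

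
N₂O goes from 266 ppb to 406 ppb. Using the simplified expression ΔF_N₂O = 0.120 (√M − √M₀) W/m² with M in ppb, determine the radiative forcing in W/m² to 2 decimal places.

ΔF = 0.46 W/m²

N₂O: 0.120 × (√406 − √266) = 0.120 × (20.1494 − 16.3095) = 0.120 × 3.8399 = 0.4608 W/m².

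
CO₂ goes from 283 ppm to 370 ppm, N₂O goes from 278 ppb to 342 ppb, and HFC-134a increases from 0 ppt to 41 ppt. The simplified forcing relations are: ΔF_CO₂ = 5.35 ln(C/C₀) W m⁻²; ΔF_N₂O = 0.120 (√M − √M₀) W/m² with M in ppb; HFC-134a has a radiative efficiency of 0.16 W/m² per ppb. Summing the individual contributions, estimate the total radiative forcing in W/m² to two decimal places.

CO₂: 5.35 × ln(370/283) = 5.35 × ln(1.30742) = 5.35 × 0.26806 = 1.4341 W/m².
N₂O: 0.120 × (√342 − √278) = 0.120 × (18.4932 − 16.6733) = 0.120 × 1.8199 = 0.2184 W/m².
HFC-134a: Δ = 41 − 0 = 41 ppt = 0.041 ppb; ΔF = 0.16 × 0.041 = 0.0066 W/m².
Total ΔF = 1.4341 + 0.2184 + 0.0066 = 1.6591 W/m².

ΔF = 1.66 W/m²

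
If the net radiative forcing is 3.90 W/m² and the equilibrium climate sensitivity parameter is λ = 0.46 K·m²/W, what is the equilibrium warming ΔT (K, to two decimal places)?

ΔT = 1.79 K

ΔT = λ ΔF = 0.46 × 3.90 = 1.7940 K.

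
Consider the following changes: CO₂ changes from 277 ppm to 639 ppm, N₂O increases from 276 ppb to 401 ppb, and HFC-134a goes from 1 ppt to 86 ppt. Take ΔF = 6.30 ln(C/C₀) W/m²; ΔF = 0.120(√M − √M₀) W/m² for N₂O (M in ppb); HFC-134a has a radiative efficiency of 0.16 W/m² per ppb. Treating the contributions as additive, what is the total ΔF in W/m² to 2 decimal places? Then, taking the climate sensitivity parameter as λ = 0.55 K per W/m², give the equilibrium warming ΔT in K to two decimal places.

ΔF = 5.69 W/m²; ΔT = 3.13 K

CO₂: 6.30 × ln(639/277) = 6.30 × ln(2.30686) = 6.30 × 0.83589 = 5.2661 W/m².
N₂O: 0.120 × (√401 − √276) = 0.120 × (20.0250 − 16.6132) = 0.120 × 3.4118 = 0.4094 W/m².
HFC-134a: Δ = 86 − 1 = 85 ppt = 0.085 ppb; ΔF = 0.16 × 0.085 = 0.0136 W/m².
Total ΔF = 5.2661 + 0.4094 + 0.0136 = 5.6891 W/m².
ΔT = λ ΔF = 0.55 × 5.69 = 3.1295 K.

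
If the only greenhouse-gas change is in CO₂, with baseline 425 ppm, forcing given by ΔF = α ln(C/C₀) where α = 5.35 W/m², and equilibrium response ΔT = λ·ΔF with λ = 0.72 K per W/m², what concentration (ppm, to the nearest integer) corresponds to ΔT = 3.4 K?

Required forcing: ΔF = ΔT/λ = 3.4/0.72 = 4.7222 W/m².
Then ln(C/425) = ΔF/5.35 = 4.7222/5.35 = 0.88265.
So C = 425 × e^0.88265 = 425 × 2.41730 = 1027.35 ppm.

C ≈ 1027 ppm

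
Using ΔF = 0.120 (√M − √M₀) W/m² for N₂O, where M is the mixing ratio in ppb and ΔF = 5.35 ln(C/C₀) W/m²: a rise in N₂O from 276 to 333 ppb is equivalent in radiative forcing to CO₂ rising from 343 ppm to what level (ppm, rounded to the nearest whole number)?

C ≈ 356 ppm

N₂O forcing: 0.120 × (√333 − √276) = 0.120 × (18.2483 − 16.6132) = 0.120 × 1.6351 = 0.19621 W/m².
Set 5.35 ln(C/343) = 0.19621: ln(C/343) = 0.19621/5.35 = 0.03667, so C = 343 × e^0.03667 = 343 × 1.03735 = 355.81 ppm.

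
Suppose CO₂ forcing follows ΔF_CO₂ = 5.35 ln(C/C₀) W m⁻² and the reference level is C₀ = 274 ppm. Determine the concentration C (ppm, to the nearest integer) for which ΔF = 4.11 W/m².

Set 5.35 ln(C/274) = 4.11, so ln(C/274) = 4.11/5.35 = 0.76822.
Then C/274 = e^0.76822 = 2.15593, giving C = 274 × 2.15593 = 590.72 ppm.

C ≈ 591 ppm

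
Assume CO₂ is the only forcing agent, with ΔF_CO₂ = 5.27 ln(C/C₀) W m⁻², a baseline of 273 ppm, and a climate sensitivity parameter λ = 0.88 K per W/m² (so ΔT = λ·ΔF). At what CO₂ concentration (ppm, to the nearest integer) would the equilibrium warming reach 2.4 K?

C ≈ 458 ppm

Required forcing: ΔF = ΔT/λ = 2.4/0.88 = 2.7273 W/m².
Then ln(C/273) = ΔF/5.27 = 2.7273/5.27 = 0.51751.
So C = 273 × e^0.51751 = 273 × 1.67784 = 458.05 ppm.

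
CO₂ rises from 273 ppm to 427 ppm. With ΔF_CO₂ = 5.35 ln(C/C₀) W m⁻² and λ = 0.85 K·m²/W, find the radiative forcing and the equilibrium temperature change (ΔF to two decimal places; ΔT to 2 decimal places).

CO₂: 5.35 × ln(427/273) = 5.35 × ln(1.56410) = 5.35 × 0.44731 = 2.3931 W/m².
ΔT = λ ΔF = 0.85 × 2.39 = 2.0315 K.

ΔF = 2.39 W/m²; ΔT = 2.03 K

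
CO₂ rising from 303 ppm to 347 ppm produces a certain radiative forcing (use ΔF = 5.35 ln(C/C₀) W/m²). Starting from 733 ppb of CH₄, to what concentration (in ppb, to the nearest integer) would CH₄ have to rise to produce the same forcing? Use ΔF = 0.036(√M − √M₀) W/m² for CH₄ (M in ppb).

CO₂ forcing: 5.35 × ln(347/303) = 5.35 × 0.135592 = 0.72542 W/m².
Set 0.036(√M − √733) = 0.72542: √M = 0.72542/0.036 + √733 = 20.1506 + 27.0740 = 47.2246.
M = (47.2246)² = 2230.16 ppb.

M ≈ 2230 ppb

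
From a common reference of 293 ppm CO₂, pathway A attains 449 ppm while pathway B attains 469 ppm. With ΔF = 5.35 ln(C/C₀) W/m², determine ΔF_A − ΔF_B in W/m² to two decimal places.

ΔF_A = 5.35 ln(449/293) = 5.35 × 0.42685 = 2.2836 W/m².
ΔF_B = 5.35 ln(469/293) = 5.35 × 0.47043 = 2.5168 W/m².
Difference: 2.2836 − 2.5168 = -0.2332 W/m².

ΔF_A − ΔF_B = -0.23 W/m²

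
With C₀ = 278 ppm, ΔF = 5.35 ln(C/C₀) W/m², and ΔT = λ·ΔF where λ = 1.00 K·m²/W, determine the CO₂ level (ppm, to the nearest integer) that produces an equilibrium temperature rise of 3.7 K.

Required forcing: ΔF = ΔT/λ = 3.7/1.00 = 3.7000 W/m².
Then ln(C/278) = ΔF/5.35 = 3.7000/5.35 = 0.69159.
So C = 278 × e^0.69159 = 278 × 1.99689 = 555.14 ppm.

C ≈ 555 ppm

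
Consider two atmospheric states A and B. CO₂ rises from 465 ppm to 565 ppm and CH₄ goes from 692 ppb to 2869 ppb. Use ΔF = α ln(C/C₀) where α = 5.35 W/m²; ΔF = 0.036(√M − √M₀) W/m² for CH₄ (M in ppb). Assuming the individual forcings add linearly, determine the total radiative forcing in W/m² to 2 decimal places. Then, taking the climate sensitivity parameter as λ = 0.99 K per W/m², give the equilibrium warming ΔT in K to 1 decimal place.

CO₂: 5.35 × ln(565/465) = 5.35 × ln(1.21505) = 5.35 × 0.19479 = 1.0421 W/m².
CH₄: 0.036 × (√2869 − √692) = 0.036 × (53.5630 − 26.3059) = 0.036 × 27.2571 = 0.9813 W/m².
Total ΔF = 1.0421 + 0.9813 = 2.0234 W/m².
ΔT = λ ΔF = 0.99 × 2.02 = 1.9998 K.

ΔF = 2.02 W/m²; ΔT = 2.0 K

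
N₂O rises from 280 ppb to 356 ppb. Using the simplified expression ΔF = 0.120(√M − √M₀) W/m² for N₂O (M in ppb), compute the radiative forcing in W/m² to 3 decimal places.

ΔF = 0.256 W/m²

N₂O: 0.120 × (√356 − √280) = 0.120 × (18.8680 − 16.7332) = 0.120 × 2.1348 = 0.2562 W/m².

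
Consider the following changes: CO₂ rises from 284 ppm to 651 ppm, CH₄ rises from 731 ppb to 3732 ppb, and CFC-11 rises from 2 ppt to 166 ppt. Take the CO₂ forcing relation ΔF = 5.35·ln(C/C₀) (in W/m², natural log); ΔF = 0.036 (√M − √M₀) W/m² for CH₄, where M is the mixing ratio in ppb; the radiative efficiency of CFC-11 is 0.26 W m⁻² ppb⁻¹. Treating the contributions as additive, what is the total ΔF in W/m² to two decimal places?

CO₂: 5.35 × ln(651/284) = 5.35 × ln(2.29225) = 5.35 × 0.82953 = 4.4380 W/m².
CH₄: 0.036 × (√3732 − √731) = 0.036 × (61.0901 − 27.0370) = 0.036 × 34.0531 = 1.2259 W/m².
CFC-11: Δ = 166 − 2 = 164 ppt = 0.164 ppb; ΔF = 0.26 × 0.164 = 0.0426 W/m².
Total ΔF = 4.4380 + 1.2259 + 0.0426 = 5.7065 W/m².

ΔF = 5.71 W/m²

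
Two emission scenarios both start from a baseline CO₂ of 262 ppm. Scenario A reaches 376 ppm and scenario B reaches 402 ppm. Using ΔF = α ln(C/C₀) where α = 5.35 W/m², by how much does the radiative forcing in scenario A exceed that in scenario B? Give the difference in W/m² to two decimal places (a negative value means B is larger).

ΔF_A − ΔF_B = -0.36 W/m²

ΔF_A = 5.35 ln(376/262) = 5.35 × 0.36124 = 1.9326 W/m².
ΔF_B = 5.35 ln(402/262) = 5.35 × 0.42811 = 2.2904 W/m².
Difference: 1.9326 − 2.2904 = -0.3578 W/m².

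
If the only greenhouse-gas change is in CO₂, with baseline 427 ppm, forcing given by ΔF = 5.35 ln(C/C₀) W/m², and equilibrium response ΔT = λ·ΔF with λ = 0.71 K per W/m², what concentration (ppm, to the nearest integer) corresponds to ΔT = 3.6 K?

Required forcing: ΔF = ΔT/λ = 3.6/0.71 = 5.0704 W/m².
Then ln(C/427) = ΔF/5.35 = 5.0704/5.35 = 0.94774.
So C = 427 × e^0.94774 = 427 × 2.57987 = 1101.60 ppm.

C ≈ 1102 ppm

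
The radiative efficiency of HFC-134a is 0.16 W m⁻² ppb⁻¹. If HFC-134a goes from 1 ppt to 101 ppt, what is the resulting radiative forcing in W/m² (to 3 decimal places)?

ΔF = 0.016 W/m²

HFC-134a: Δ = 101 − 1 = 100 ppt = 0.100 ppb; ΔF = 0.16 × 0.100 = 0.0160 W/m².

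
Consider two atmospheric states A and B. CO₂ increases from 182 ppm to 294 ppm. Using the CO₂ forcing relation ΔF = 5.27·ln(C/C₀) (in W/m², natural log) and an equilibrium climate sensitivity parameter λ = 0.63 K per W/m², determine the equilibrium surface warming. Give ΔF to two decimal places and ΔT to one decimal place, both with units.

CO₂: 5.27 × ln(294/182) = 5.27 × ln(1.61538) = 5.27 × 0.47957 = 2.5273 W/m².
ΔT = λ ΔF = 0.63 × 2.53 = 1.5939 K.

ΔF = 2.53 W/m²; ΔT = 1.6 K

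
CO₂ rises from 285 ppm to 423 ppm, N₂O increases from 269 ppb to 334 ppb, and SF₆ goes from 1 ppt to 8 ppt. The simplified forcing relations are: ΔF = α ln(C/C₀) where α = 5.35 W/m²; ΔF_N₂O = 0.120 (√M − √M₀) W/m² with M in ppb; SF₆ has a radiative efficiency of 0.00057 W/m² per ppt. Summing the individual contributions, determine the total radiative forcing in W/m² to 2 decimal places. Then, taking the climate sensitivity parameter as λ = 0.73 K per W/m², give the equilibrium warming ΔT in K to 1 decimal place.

ΔF = 2.34 W/m²; ΔT = 1.7 K

CO₂: 5.35 × ln(423/285) = 5.35 × ln(1.48421) = 5.35 × 0.39488 = 2.1126 W/m².
N₂O: 0.120 × (√334 − √269) = 0.120 × (18.2757 − 16.4012) = 0.120 × 1.8745 = 0.2249 W/m².
SF₆: ΔF = 0.00057 × (8 − 1) = 0.00057 × 7 = 0.0040 W/m².
Total ΔF = 2.1126 + 0.2249 + 0.0040 = 2.3415 W/m².
ΔT = λ ΔF = 0.73 × 2.34 = 1.7082 K.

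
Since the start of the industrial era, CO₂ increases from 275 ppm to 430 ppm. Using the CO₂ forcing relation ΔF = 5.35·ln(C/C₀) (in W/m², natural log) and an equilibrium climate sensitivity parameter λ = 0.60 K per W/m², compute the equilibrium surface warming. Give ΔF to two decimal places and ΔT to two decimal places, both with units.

CO₂: 5.35 × ln(430/275) = 5.35 × ln(1.56364) = 5.35 × 0.44702 = 2.3916 W/m².
ΔT = λ ΔF = 0.60 × 2.39 = 1.4340 K.

ΔF = 2.39 W/m²; ΔT = 1.43 K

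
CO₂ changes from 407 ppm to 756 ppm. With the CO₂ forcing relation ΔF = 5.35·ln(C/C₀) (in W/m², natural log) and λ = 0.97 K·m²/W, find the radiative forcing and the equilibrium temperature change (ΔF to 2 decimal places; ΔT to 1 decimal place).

ΔF = 3.31 W/m²; ΔT = 3.2 K

CO₂: 5.35 × ln(756/407) = 5.35 × ln(1.85749) = 5.35 × 0.61923 = 3.3129 W/m².
ΔT = λ ΔF = 0.97 × 3.31 = 3.2107 K.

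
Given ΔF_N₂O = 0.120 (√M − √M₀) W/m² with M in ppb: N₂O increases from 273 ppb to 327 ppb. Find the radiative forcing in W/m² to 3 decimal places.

ΔF = 0.187 W/m²

N₂O: 0.120 × (√327 − √273) = 0.120 × (18.0831 − 16.5227) = 0.120 × 1.5604 = 0.1872 W/m².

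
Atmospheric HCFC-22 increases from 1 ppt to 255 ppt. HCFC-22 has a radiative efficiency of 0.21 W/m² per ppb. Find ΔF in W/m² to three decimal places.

ΔF = 0.053 W/m²

HCFC-22: Δ = 255 − 1 = 254 ppt = 0.254 ppb; ΔF = 0.21 × 0.254 = 0.0533 W/m².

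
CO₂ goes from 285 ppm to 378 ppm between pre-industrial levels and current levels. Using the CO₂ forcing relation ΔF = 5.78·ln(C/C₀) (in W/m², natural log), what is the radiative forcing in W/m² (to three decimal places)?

ΔF = 1.632 W/m²

CO₂ absorption bands are partially saturated, so forcing scales with the logarithm of the concentration ratio.
CO₂: 5.78 × ln(378/285) = 5.78 × ln(1.32632) = 5.78 × 0.28241 = 1.6323 W/m².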